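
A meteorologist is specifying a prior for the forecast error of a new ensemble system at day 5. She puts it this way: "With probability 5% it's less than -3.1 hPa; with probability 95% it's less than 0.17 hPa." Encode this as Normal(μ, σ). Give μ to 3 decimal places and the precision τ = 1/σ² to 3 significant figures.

For Normal(μ,σ), the p-quantile is μ + z_p·σ. Here z_{0.05} = -1.645, z_{0.95} = 1.645.
So -3.1 = μ − 1.645σ and 0.17 = μ + 1.645σ.
Subtracting: σ = (0.17 − -3.1)/(1.645 − (-1.645)) = 0.994.
Then μ = -3.1 − (-1.645)·0.994 = -1.465.
Precision τ = 1/σ² = 1/0.994² = 1.01.

μ = -1.465, τ = 1.01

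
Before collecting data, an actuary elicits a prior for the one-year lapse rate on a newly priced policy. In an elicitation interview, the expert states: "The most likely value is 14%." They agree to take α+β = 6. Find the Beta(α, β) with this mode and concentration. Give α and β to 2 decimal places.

α = 1.56, β = 4.44

For α,β > 1 the Beta mode is (α−1)/(α+β−2). With α+β = 6, the mode is (α−1)/4.
Set (α−1)/4 = 0.14 → α = 1 + 0.14·4 = 1.56.
β = 6 − α = 4.44.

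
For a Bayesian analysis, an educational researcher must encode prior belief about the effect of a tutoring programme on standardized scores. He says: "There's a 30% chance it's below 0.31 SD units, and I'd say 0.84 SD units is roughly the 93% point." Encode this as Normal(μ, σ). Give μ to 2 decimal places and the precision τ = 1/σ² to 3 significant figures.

The p-quantile of Normal(μ,σ) is μ + z_p·σ, with z_{0.3} = -0.5244 and z_{0.93} = 1.476.
Eliminate σ: μ = (z₂·x₁ − z₁·x₂)/(z₂ − z₁) = (1.476·0.31 − (-0.5244)·0.84)/2 = 0.45.
Then σ = (x₂ − x₁)/(z₂ − z₁) = (0.84 − 0.31)/2 = 0.26.
Precision τ = 1/σ² = 1/0.265² = 14.2.

μ = 0.45, τ = 14.2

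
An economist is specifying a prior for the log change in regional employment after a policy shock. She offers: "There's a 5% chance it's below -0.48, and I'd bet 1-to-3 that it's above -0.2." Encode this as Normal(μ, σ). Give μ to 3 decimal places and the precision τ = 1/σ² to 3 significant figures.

The p-quantile of Normal(μ,σ) is μ + z_p·σ, with z_{0.05} = -1.645 and z_{0.75} = 0.6745.
Eliminate σ: μ = (z₂·x₁ − z₁·x₂)/(z₂ − z₁) = (0.6745·-0.48 − (-1.645)·-0.2)/2.319 = -0.281.
Then σ = (x₂ − x₁)/(z₂ − z₁) = (-0.2 − -0.48)/2.319 = 0.121.
Precision τ = 1/σ² = 1/0.1207² = 68.6.

μ = -0.281, τ = 68.6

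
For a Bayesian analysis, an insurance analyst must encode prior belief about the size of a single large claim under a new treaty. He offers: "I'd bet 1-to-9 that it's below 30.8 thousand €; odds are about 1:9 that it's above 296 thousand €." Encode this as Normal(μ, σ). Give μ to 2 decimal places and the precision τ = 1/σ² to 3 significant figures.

For Normal(μ,σ), the p-quantile is μ + z_p·σ. Here z_{0.1} = -1.282, z_{0.9} = 1.282.
So 30.8 = μ − 1.282σ and 296 = μ + 1.282σ.
Subtracting: σ = (296 − 30.8)/(1.282 − (-1.282)) = 103.47.
Then μ = 30.8 − (-1.282)·103.47 = 163.40.
Precision τ = 1/σ² = 1/103.5² = 9.34e-05.

μ = 163.40, τ = 9.34e-05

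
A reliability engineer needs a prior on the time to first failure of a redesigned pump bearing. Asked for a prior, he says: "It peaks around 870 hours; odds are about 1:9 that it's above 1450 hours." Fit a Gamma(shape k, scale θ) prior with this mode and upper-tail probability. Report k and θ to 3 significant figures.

Gamma(k,θ) with k>1 has mode (k−1)θ, so θ = 870/(k−1).
Need P(X < 1450) = 0.9 with θ tied to k this way. Start at k = 2, θ = 870: P(X<1450) ≈ 0.496.
Too low — raise k to concentrate. Iterating converges to k ≈ 8.24.
Then θ = 870/(8.24−1) ≈ 120.

k ≈ 8.24, θ ≈ 120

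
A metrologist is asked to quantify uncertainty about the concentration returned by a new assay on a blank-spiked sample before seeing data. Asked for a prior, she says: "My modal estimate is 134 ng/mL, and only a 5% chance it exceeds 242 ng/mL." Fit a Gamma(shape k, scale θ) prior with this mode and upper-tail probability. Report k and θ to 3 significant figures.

k ≈ 8.98, θ ≈ 16.8

Gamma(k,θ) with k>1 has mode (k−1)θ, so θ = 134/(k−1).
Need P(X < 242) = 0.95 with θ tied to k this way. Start at k = 2, θ = 134: P(X<242) ≈ 0.539.
Too low — raise k to concentrate. Iterating converges to k ≈ 8.98.
Then θ = 134/(8.98−1) ≈ 16.8.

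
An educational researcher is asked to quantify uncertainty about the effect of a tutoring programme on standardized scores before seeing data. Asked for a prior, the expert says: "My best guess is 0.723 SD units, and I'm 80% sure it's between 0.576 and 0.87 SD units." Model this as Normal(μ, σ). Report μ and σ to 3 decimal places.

μ = 0.723, σ = 0.115

A symmetric 80% interval runs μ ± z·σ with z = 1.282.
Half-width = 0.147, so σ = 0.147/1.282 = 0.115.
μ is the stated best guess, 0.723.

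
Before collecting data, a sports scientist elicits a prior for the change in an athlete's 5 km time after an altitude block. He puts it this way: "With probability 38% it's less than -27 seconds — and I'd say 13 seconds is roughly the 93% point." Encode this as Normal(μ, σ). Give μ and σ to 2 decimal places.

μ = -20.14, σ = 22.46

The p-quantile of Normal(μ,σ) is μ + z_p·σ, with z_{0.38} = -0.3055 and z_{0.93} = 1.476.
Eliminate σ: μ = (z₂·x₁ − z₁·x₂)/(z₂ − z₁) = (1.476·-27 − (-0.3055)·13)/1.781 = -20.14.
Then σ = (x₂ − x₁)/(z₂ − z₁) = (13 − -27)/1.781 = 22.46.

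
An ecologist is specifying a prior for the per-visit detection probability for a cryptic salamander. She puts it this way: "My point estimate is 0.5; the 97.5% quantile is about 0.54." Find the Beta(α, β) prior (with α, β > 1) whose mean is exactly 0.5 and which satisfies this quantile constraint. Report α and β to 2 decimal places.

With mean 0.5 fixed, write α = 0.5s, β = 0.5s where s = α+β.
Need P(θ < 0.54) = 0.975 under Beta(0.5s, 0.5s). Normal approximation: (q−m)/√(m(1−m)/s) ≈ z_{0.975} = 1.96, so s ≈ 0.5·0.5·(1.96)²/(0.54−0.5)² = 600.2.
At s = 600.2: P(θ<0.54) ≈ 0.975. Adjusting to match 0.975 gives s ≈ 598.80.
So α = 0.5·598.80 ≈ 299.40, β = 0.5·598.80 ≈ 299.40.

α ≈ 299.40, β ≈ 299.40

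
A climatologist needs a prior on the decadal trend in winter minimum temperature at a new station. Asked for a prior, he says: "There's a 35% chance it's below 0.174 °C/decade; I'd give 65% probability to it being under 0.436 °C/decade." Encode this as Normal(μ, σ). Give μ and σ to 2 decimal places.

The p-quantile of Normal(μ,σ) is μ + z_p·σ, with z_{0.35} = -0.3853 and z_{0.65} = 0.3853.
Eliminate σ: μ = (z₂·x₁ − z₁·x₂)/(z₂ − z₁) = (0.3853·0.174 − (-0.3853)·0.436)/0.7706 = 0.30.
Then σ = (x₂ − x₁)/(z₂ − z₁) = (0.436 − 0.174)/0.7706 = 0.34.

μ = 0.30, σ = 0.34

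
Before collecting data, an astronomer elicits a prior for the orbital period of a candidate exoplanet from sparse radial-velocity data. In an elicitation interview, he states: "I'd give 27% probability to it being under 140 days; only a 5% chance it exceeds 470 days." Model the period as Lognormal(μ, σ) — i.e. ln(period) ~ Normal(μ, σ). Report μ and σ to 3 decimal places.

If T ~ Lognormal(μ,σ) then ln T ~ Normal(μ,σ), so the p-quantile of ln T is μ + z_p·σ.
ln(140) = 4.942 and ln(470) = 6.153; z_{0.27} = -0.6128, z_{0.95} = 1.645.
σ = (6.153 − 4.942)/(1.645 − (-0.6128)) = 0.536.
μ = 4.942 − (-0.6128)·0.536 = 5.270.

μ ≈ 5.270, σ ≈ 0.536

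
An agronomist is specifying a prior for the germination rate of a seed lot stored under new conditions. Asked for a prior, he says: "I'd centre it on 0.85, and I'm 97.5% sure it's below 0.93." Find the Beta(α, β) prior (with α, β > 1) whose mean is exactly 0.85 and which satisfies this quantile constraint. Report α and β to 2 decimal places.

With mean 0.85 fixed, write α = 0.85s, β = 0.15s where s = α+β.
Need P(θ < 0.93) = 0.975 under Beta(0.85s, 0.15s). Normal approximation: (q−m)/√(m(1−m)/s) ≈ z_{0.975} = 1.96, so s ≈ 0.85·0.15·(1.96)²/(0.93−0.85)² = 76.5.
At s = 76.5: P(θ<0.93) ≈ 0.990. Adjusting to match 0.975 gives s ≈ 56.04.
So α = 0.85·56.04 ≈ 47.63, β = 0.15·56.04 ≈ 8.41.

α ≈ 47.63, β ≈ 8.41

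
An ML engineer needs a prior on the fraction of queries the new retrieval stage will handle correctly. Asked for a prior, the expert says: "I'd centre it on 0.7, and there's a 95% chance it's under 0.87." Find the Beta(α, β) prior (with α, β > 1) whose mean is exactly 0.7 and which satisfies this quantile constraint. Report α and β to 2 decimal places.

With mean 0.7 fixed, write α = 0.7s, β = 0.3s where s = α+β.
Need P(θ < 0.87) = 0.95 under Beta(0.7s, 0.3s). Normal approximation: (q−m)/√(m(1−m)/s) ≈ z_{0.95} = 1.64, so s ≈ 0.7·0.3·(1.64)²/(0.87−0.7)² = 19.7.
At s = 19.7: P(θ<0.87) ≈ 0.970. Adjusting to match 0.95 gives s ≈ 15.48.
So α = 0.7·15.48 ≈ 10.84, β = 0.3·15.48 ≈ 4.65.

α ≈ 10.84, β ≈ 4.65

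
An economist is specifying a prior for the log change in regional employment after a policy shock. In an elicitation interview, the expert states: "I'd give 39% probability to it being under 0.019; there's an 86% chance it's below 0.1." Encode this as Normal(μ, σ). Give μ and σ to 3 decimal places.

For Normal(μ,σ), the p-quantile is μ + z_p·σ. Here z_{0.39} = -0.2793, z_{0.86} = 1.08.
So 0.019 = μ − 0.2793σ and 0.1 = μ + 1.08σ.
Subtracting: σ = (0.1 − 0.019)/(1.08 − (-0.2793)) = 0.060.
Then μ = 0.019 − (-0.2793)·0.060 = 0.036.

μ = 0.036, σ = 0.060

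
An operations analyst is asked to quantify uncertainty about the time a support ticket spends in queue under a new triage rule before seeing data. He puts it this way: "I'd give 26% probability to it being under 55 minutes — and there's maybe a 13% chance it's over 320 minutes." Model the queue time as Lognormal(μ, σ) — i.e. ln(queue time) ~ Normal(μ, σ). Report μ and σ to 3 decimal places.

If T ~ Lognormal(μ,σ) then ln T ~ Normal(μ,σ), so the p-quantile of ln T is μ + z_p·σ.
ln(55) = 4.007 and ln(320) = 5.768; z_{0.26} = -0.6433, z_{0.87} = 1.126.
σ = (5.768 − 4.007)/(1.126 − (-0.6433)) = 0.995.
μ = 4.007 − (-0.6433)·0.995 = 4.647.

μ ≈ 4.647, σ ≈ 0.995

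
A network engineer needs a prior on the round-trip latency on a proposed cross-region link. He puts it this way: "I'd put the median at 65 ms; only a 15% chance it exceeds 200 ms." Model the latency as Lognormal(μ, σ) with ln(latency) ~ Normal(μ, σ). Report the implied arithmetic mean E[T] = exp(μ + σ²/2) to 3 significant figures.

If T ~ Lognormal(μ,σ) then ln T ~ Normal(μ,σ), so the p-quantile of ln T is μ + z_p·σ.
ln(65) = 4.174 and ln(200) = 5.298; z_{0.5} = 0, z_{0.85} = 1.036.
σ = (5.298 − 4.174)/(1.036 − (0)) = 1.084.
μ = 4.174 − (0)·1.084 = 4.174.
E[T] = exp(μ + σ²/2) = exp(4.174 + 0.5880) = 117 ms.

E[T] ≈ 117 ms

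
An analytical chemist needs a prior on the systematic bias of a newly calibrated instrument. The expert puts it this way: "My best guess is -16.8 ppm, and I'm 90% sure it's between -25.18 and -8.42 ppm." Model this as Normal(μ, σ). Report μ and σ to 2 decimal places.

A symmetric 90% interval runs μ ± z·σ with z = 1.645.
Half-width = 8.38, so σ = 8.38/1.645 = 5.09.
μ is the stated best guess, -16.80.

μ = -16.80, σ = 5.09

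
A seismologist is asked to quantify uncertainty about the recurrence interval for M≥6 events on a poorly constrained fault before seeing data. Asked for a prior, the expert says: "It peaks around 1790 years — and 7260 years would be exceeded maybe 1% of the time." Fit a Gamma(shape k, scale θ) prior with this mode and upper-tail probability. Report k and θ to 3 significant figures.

Gamma(k,θ) with k>1 has mode (k−1)θ, so θ = 1790/(k−1).
Need P(X < 7260) = 0.99 with θ tied to k this way. Start at k = 2, θ = 1790: P(X<7260) ≈ 0.912.
Too low — raise k to concentrate. Iterating converges to k ≈ 3.12.
Then θ = 1790/(3.12−1) ≈ 843.

k ≈ 3.12, θ ≈ 843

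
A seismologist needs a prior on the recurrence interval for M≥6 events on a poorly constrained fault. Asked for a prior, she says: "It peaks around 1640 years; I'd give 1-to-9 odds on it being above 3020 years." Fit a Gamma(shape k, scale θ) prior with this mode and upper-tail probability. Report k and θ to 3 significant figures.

k ≈ 6.12, θ ≈ 320

Gamma(k,θ) with k>1 has mode (k−1)θ, so θ = 1640/(k−1).
Need P(X < 3020) = 0.9 with θ tied to k this way. Start at k = 2, θ = 1640: P(X<3020) ≈ 0.549.
Too low — raise k to concentrate. Iterating converges to k ≈ 6.12.
Then θ = 1640/(6.12−1) ≈ 320.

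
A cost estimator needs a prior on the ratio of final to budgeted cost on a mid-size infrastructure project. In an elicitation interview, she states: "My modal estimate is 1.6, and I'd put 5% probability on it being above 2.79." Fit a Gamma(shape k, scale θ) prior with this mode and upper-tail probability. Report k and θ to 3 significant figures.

Gamma(k,θ) with k>1 has mode (k−1)θ, so θ = 1.6/(k−1).
Need P(X < 2.79) = 0.95 with θ tied to k this way. Start at k = 2, θ = 1.6: P(X<2.79) ≈ 0.520.
Too low — raise k to concentrate. Iterating converges to k ≈ 10.
Then θ = 1.6/(10−1) ≈ 0.177.

k ≈ 10, θ ≈ 0.177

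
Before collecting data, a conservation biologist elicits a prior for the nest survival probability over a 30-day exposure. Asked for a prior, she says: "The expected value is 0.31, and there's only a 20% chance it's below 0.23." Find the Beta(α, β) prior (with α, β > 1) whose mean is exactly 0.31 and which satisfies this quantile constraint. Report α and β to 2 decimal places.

With mean 0.31 fixed, write α = 0.31s, β = 0.69s where s = α+β.
Need P(θ < 0.23) = 0.2 under Beta(0.31s, 0.69s). Normal approximation: (q−m)/√(m(1−m)/s) ≈ z_{0.2} = -0.842, so s ≈ 0.31·0.69·(-0.842)²/(0.23−0.31)² = 23.7.
At s = 23.7: P(θ<0.23) ≈ 0.204. Adjusting to match 0.2 gives s ≈ 24.43.
So α = 0.31·24.43 ≈ 7.57, β = 0.69·24.43 ≈ 16.86.

α ≈ 7.57, β ≈ 16.86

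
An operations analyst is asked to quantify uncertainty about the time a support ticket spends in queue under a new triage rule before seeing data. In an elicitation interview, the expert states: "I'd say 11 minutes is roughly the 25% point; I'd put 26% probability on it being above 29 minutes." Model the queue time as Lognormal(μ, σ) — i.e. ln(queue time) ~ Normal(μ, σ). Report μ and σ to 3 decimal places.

μ ≈ 2.894, σ ≈ 0.736

If T ~ Lognormal(μ,σ) then ln T ~ Normal(μ,σ), so the p-quantile of ln T is μ + z_p·σ.
ln(11) = 2.398 and ln(29) = 3.367; z_{0.25} = -0.6745, z_{0.74} = 0.6433.
σ = (3.367 − 2.398)/(0.6433 − (-0.6745)) = 0.736.
μ = 2.398 − (-0.6745)·0.736 = 2.894.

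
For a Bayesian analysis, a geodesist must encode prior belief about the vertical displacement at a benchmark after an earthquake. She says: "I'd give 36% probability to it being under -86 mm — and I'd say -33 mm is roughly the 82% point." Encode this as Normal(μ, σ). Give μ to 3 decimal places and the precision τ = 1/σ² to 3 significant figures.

μ = -71.086, τ = 0.000578

The p-quantile of Normal(μ,σ) is μ + z_p·σ, with z_{0.36} = -0.3585 and z_{0.82} = 0.9154.
Eliminate σ: μ = (z₂·x₁ − z₁·x₂)/(z₂ − z₁) = (0.9154·-86 − (-0.3585)·-33)/1.274 = -71.086.
Then σ = (x₂ − x₁)/(z₂ − z₁) = (-33 − -86)/1.274 = 41.607.
Precision τ = 1/σ² = 1/41.61² = 0.000578.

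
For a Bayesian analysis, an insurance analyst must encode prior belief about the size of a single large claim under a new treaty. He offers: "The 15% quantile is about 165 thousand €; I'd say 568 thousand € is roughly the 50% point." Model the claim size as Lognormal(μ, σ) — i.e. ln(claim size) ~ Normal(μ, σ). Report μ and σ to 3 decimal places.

If T ~ Lognormal(μ,σ) then ln T ~ Normal(μ,σ), so the p-quantile of ln T is μ + z_p·σ.
ln(165) = 5.106 and ln(568) = 6.342; z_{0.15} = -1.036, z_{0.5} = 0.
σ = (6.342 − 5.106)/(0 − (-1.036)) = 1.193.
μ = 5.106 − (-1.036)·1.193 = 6.342.

μ ≈ 6.342, σ ≈ 1.193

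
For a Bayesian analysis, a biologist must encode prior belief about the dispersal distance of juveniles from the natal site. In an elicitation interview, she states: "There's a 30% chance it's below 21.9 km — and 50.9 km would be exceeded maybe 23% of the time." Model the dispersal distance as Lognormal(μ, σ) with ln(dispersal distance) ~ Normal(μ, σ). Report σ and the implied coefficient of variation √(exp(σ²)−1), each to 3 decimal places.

If T ~ Lognormal(μ,σ) then ln T ~ Normal(μ,σ), so the p-quantile of ln T is μ + z_p·σ.
ln(21.9) = 3.086 and ln(50.9) = 3.93; z_{0.3} = -0.5244, z_{0.77} = 0.7388.
σ = (3.93 − 3.086)/(0.7388 − (-0.5244)) = 0.668.
μ = 3.086 − (-0.5244)·0.668 = 3.437.
CV = √(exp(σ²)−1) = √(exp(0.4457)−1) = 0.749.

σ ≈ 0.668, CV ≈ 0.749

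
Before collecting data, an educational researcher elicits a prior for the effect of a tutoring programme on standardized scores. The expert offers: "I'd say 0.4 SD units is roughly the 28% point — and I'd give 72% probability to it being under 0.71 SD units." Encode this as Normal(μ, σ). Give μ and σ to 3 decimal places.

The p-quantile of Normal(μ,σ) is μ + z_p·σ, with z_{0.28} = -0.5828 and z_{0.72} = 0.5828.
Eliminate σ: μ = (z₂·x₁ − z₁·x₂)/(z₂ − z₁) = (0.5828·0.4 − (-0.5828)·0.71)/1.166 = 0.555.
Then σ = (x₂ − x₁)/(z₂ − z₁) = (0.71 − 0.4)/1.166 = 0.266.

μ = 0.555, σ = 0.266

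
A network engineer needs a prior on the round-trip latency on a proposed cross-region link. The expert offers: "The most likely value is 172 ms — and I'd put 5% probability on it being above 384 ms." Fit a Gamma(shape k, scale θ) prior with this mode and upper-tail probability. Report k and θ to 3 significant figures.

Gamma(k,θ) with k>1 has mode (k−1)θ, so θ = 172/(k−1).
Need P(X < 384) = 0.95 with θ tied to k this way. Start at k = 2, θ = 172: P(X<384) ≈ 0.653.
Too low — raise k to concentrate. Iterating converges to k ≈ 5.26.
Then θ = 172/(5.26−1) ≈ 40.4.

k ≈ 5.26, θ ≈ 40.4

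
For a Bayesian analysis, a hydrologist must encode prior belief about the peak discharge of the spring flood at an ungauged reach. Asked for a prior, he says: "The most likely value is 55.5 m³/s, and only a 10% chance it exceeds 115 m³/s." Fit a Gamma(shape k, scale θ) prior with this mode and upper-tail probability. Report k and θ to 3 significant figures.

Gamma(k,θ) with k>1 has mode (k−1)θ, so θ = 55.5/(k−1).
Need P(X < 115) = 0.9 with θ tied to k this way. Start at k = 2, θ = 55.5: P(X<115) ≈ 0.613.
Too low — raise k to concentrate. Iterating converges to k ≈ 4.62.
Then θ = 55.5/(4.62−1) ≈ 15.3.

k ≈ 4.62, θ ≈ 15.3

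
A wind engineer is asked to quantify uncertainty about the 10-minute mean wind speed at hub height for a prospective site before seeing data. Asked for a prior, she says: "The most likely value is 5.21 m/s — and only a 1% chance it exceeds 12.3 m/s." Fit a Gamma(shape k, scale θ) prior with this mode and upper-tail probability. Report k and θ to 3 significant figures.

k ≈ 7.44, θ ≈ 0.809

Gamma(k,θ) with k>1 has mode (k−1)θ, so θ = 5.21/(k−1).
Need P(X < 12.3) = 0.99 with θ tied to k this way. Start at k = 2, θ = 5.21: P(X<12.3) ≈ 0.683.
Too low — raise k to concentrate. Iterating converges to k ≈ 7.44.
Then θ = 5.21/(7.44−1) ≈ 0.809.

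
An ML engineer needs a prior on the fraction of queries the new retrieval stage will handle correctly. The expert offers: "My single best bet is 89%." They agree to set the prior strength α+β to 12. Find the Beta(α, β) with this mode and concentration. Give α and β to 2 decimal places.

For α,β > 1 the Beta mode is (α−1)/(α+β−2). With α+β = 12, the mode is (α−1)/10.
Set (α−1)/10 = 0.89 → α = 1 + 0.89·10 = 9.90.
β = 12 − α = 2.10.

α = 9.90, β = 2.10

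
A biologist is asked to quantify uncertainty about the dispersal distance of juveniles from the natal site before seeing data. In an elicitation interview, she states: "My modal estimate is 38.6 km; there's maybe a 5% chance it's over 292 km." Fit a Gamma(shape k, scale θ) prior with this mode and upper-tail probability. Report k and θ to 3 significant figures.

Gamma(k,θ) with k>1 has mode (k−1)θ, so θ = 38.6/(k−1).
Need P(X < 292) = 0.95 with θ tied to k this way. Start at k = 2, θ = 38.6: P(X<292) ≈ 0.996.
Too high — lower k to spread out. Iterating converges to k ≈ 1.52.
Then θ = 38.6/(1.52−1) ≈ 74.

k ≈ 1.52, θ ≈ 74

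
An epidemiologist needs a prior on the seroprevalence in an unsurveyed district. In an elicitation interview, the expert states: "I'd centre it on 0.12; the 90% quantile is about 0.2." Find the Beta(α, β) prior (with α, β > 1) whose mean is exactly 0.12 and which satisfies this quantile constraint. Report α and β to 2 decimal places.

α ≈ 3.53, β ≈ 25.88

With mean 0.12 fixed, write α = 0.12s, β = 0.88s where s = α+β.
Need P(θ < 0.2) = 0.9 under Beta(0.12s, 0.88s). Normal approximation: (q−m)/√(m(1−m)/s) ≈ z_{0.9} = 1.28, so s ≈ 0.12·0.88·(1.28)²/(0.2−0.12)² = 27.1.
At s = 27.1: P(θ<0.2) ≈ 0.893. Adjusting to match 0.9 gives s ≈ 29.41.
So α = 0.12·29.41 ≈ 3.53, β = 0.88·29.41 ≈ 25.88.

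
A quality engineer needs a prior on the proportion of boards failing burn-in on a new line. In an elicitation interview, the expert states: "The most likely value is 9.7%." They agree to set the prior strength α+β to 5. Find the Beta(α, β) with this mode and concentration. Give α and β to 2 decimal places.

α = 1.29, β = 3.71

For α,β > 1 the Beta mode is (α−1)/(α+β−2). With α+β = 5, the mode is (α−1)/3.
Set (α−1)/3 = 0.097 → α = 1 + 0.097·3 = 1.29.
β = 5 − α = 3.71.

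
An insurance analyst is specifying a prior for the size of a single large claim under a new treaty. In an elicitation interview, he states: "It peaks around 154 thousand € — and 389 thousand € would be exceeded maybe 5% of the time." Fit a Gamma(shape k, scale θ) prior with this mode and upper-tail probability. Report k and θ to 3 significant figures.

Gamma(k,θ) with k>1 has mode (k−1)θ, so θ = 154/(k−1).
Need P(X < 389) = 0.95 with θ tied to k this way. Start at k = 2, θ = 154: P(X<389) ≈ 0.718.
Too low — raise k to concentrate. Iterating converges to k ≈ 4.16.
Then θ = 154/(4.16−1) ≈ 48.7.

k ≈ 4.16, θ ≈ 48.7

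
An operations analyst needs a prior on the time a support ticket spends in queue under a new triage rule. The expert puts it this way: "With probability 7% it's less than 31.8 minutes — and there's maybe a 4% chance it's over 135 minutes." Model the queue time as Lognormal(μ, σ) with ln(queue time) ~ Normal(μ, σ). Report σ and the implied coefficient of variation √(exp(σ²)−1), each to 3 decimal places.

σ ≈ 0.448, CV ≈ 0.472

If T ~ Lognormal(μ,σ) then ln T ~ Normal(μ,σ), so the p-quantile of ln T is μ + z_p·σ.
ln(31.8) = 3.459 and ln(135) = 4.905; z_{0.07} = -1.476, z_{0.96} = 1.751.
σ = (4.905 − 3.459)/(1.751 − (-1.476)) = 0.448.
μ = 3.459 − (-1.476)·0.448 = 4.121.
CV = √(exp(σ²)−1) = √(exp(0.2008)−1) = 0.472.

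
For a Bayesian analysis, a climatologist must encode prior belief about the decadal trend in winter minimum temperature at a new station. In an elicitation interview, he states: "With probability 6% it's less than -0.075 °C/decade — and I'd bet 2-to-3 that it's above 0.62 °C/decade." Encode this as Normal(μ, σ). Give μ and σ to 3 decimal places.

μ = 0.523, σ = 0.384

For Normal(μ,σ), the p-quantile is μ + z_p·σ. Here z_{0.06} = -1.555, z_{0.6} = 0.2533.
So -0.075 = μ − 1.555σ and 0.62 = μ + 0.2533σ.
Subtracting: σ = (0.62 − -0.075)/(0.2533 − (-1.555)) = 0.384.
Then μ = -0.075 − (-1.555)·0.384 = 0.523.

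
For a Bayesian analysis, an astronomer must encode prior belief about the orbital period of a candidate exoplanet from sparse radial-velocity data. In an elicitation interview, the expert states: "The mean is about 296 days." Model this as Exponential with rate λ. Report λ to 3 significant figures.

λ ≈ 0.00338

Exponential mean = 1/λ, so λ = 1/296.0 = 0.00338.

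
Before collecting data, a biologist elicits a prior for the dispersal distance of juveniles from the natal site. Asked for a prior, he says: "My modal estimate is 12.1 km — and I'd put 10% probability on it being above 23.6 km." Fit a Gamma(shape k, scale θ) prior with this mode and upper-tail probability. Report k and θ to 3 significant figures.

Gamma(k,θ) with k>1 has mode (k−1)θ, so θ = 12.1/(k−1).
Need P(X < 23.6) = 0.9 with θ tied to k this way. Start at k = 2, θ = 12.1: P(X<23.6) ≈ 0.580.
Too low — raise k to concentrate. Iterating converges to k ≈ 5.29.
Then θ = 12.1/(5.29−1) ≈ 2.82.

k ≈ 5.29, θ ≈ 2.82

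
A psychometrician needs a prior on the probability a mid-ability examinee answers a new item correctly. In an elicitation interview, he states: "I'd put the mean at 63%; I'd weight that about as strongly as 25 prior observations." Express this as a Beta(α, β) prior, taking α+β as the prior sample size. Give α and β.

α = 15.75, β = 9.25

Under the effective-sample-size interpretation, Beta(α, β) has prior mean α/(α+β) and prior sample size α+β.
So α+β = 25 and α/(α+β) = 0.63, giving α = 0.63·25 = 15.75 and β = 25 − 15.75 = 9.25.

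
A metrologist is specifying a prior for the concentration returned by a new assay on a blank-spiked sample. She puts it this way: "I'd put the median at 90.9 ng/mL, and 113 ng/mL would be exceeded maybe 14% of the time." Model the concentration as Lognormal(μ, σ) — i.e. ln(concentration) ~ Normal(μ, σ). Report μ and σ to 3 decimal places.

If T ~ Lognormal(μ,σ) then ln T ~ Normal(μ,σ), so the p-quantile of ln T is μ + z_p·σ.
ln(90.9) = 4.51 and ln(113) = 4.727; z_{0.5} = 0, z_{0.86} = 1.08.
σ = (4.727 − 4.51)/(1.08 − (0)) = 0.201.
μ = 4.51 − (0)·0.201 = 4.510.

μ ≈ 4.510, σ ≈ 0.201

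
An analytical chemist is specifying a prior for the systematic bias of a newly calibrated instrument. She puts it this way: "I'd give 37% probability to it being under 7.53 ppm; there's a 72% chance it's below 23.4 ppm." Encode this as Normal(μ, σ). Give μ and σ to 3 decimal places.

μ = 13.288, σ = 17.350

For Normal(μ,σ), the p-quantile is μ + z_p·σ. Here z_{0.37} = -0.3319, z_{0.72} = 0.5828.
So 7.53 = μ − 0.3319σ and 23.4 = μ + 0.5828σ.
Subtracting: σ = (23.4 − 7.53)/(0.5828 − (-0.3319)) = 17.350.
Then μ = 7.53 − (-0.3319)·17.350 = 13.288.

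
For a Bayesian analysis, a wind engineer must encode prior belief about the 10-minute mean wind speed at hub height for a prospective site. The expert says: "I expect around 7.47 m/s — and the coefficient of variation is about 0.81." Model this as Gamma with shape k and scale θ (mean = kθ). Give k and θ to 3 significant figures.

For Gamma(k, scale θ): mean = kθ, variance = kθ², so CV = 1/√k.
CV = 0.81, hence k = 1/CV² = 1.52.
Then θ = mean/k = 7.47/1.52 = 4.9.

k ≈ 1.52, θ ≈ 4.9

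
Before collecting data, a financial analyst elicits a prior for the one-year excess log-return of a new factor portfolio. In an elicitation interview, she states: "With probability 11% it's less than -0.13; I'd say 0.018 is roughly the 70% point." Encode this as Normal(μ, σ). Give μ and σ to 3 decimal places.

μ = -0.026, σ = 0.085

The p-quantile of Normal(μ,σ) is μ + z_p·σ, with z_{0.11} = -1.227 and z_{0.7} = 0.5244.
Eliminate σ: μ = (z₂·x₁ − z₁·x₂)/(z₂ − z₁) = (0.5244·-0.13 − (-1.227)·0.018)/1.751 = -0.026.
Then σ = (x₂ − x₁)/(z₂ − z₁) = (0.018 − -0.13)/1.751 = 0.085.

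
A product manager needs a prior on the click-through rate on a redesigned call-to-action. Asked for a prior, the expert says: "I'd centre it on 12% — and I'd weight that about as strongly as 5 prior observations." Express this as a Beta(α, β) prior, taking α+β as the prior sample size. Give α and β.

α = 0.6, β = 4.4

Under the effective-sample-size interpretation, Beta(α, β) has prior mean α/(α+β) and prior sample size α+β.
So α+β = 5 and α/(α+β) = 0.12, giving α = 0.12·5 = 0.6 and β = 5 − 0.6 = 4.4.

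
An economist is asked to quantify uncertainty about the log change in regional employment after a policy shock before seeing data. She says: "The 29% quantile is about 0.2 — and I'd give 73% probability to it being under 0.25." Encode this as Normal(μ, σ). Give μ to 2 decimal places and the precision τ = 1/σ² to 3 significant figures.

For Normal(μ,σ), the p-quantile is μ + z_p·σ. Here z_{0.29} = -0.5534, z_{0.73} = 0.6128.
So 0.2 = μ − 0.5534σ and 0.25 = μ + 0.6128σ.
Subtracting: σ = (0.25 − 0.2)/(0.6128 − (-0.5534)) = 0.04.
Then μ = 0.2 − (-0.5534)·0.04 = 0.22.
Precision τ = 1/σ² = 1/0.04287² = 544.

μ = 0.22, τ = 544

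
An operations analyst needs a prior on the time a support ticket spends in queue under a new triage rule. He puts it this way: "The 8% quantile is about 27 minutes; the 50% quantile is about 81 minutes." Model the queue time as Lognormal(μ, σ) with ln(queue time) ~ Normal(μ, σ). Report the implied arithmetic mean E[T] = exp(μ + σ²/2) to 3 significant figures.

E[T] ≈ 110 minutes

If T ~ Lognormal(μ,σ) then ln T ~ Normal(μ,σ), so the p-quantile of ln T is μ + z_p·σ.
ln(27) = 3.296 and ln(81) = 4.394; z_{0.08} = -1.405, z_{0.5} = 0.
σ = (4.394 − 3.296)/(0 − (-1.405)) = 0.782.
μ = 3.296 − (-1.405)·0.782 = 4.394.
E[T] = exp(μ + σ²/2) = exp(4.394 + 0.3057) = 110 minutes.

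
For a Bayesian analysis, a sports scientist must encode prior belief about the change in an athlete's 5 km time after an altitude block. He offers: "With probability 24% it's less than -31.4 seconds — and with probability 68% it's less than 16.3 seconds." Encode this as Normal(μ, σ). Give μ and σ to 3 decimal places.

For Normal(μ,σ), the p-quantile is μ + z_p·σ. Here z_{0.24} = -0.7063, z_{0.68} = 0.4677.
So -31.4 = μ − 0.7063σ and 16.3 = μ + 0.4677σ.
Subtracting: σ = (16.3 − -31.4)/(0.4677 − (-0.7063)) = 40.630.
Then μ = -31.4 − (-0.7063)·40.630 = -2.703.

μ = -2.703, σ = 40.630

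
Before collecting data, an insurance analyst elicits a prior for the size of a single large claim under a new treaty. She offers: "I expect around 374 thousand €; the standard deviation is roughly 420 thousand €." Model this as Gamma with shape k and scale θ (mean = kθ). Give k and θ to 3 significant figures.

k ≈ 0.793, θ ≈ 472

For Gamma(k, scale θ): mean = kθ, variance = kθ², so CV = 1/√k.
CV = SD/mean = 420/374 = 1.123, hence k = 1/CV² = 0.793.
Then θ = mean/k = 374/0.793 = 472.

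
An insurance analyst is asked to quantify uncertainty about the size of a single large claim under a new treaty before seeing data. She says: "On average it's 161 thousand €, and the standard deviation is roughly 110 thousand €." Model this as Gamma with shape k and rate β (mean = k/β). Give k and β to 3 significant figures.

k ≈ 2.14, β ≈ 0.0133

For Gamma(k, rate β): mean = k/β, variance = k/β², so CV = 1/√k.
CV = SD/mean = 110/161 = 0.6832, hence k = 1/CV² = 2.14.
Then β = k/mean = 2.14/161 = 0.0133.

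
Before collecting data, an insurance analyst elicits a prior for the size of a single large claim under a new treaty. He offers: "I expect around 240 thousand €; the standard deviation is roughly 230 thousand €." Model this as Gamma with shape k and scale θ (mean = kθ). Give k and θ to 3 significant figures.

k ≈ 1.09, θ ≈ 220

For Gamma(k, scale θ): mean = kθ, variance = kθ², so CV = 1/√k.
CV = SD/mean = 230/240 = 0.9583, hence k = 1/CV² = 1.09.
Then θ = mean/k = 240/1.09 = 220.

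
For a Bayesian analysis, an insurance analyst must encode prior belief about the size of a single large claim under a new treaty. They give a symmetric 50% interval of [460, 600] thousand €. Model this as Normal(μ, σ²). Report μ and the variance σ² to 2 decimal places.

A symmetric 50% interval runs μ ± z·σ with z = 0.6745.
Half-width = 70, so σ = 70/0.6745 = 103.782 and σ² = 10770.74.
μ is the interval midpoint, 530.00.

μ = 530.00, σ² = 10770.74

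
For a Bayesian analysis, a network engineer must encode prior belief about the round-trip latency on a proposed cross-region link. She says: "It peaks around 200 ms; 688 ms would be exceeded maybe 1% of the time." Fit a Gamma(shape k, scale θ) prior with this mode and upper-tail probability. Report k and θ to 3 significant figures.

k ≈ 3.85, θ ≈ 70.2

Gamma(k,θ) with k>1 has mode (k−1)θ, so θ = 200/(k−1).
Need P(X < 688) = 0.99 with θ tied to k this way. Start at k = 2, θ = 200: P(X<688) ≈ 0.858.
Too low — raise k to concentrate. Iterating converges to k ≈ 3.85.
Then θ = 200/(3.85−1) ≈ 70.2.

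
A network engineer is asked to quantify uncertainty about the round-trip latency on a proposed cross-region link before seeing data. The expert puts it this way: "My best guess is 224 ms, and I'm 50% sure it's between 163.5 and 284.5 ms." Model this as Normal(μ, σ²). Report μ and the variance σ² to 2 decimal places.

A symmetric 50% interval runs μ ± z·σ with z = 0.6745.
Half-width = 60.5, so σ = 60.5/0.6745 = 89.697 and σ² = 8045.63.
μ is the stated best guess, 224.00.

μ = 224.00, σ² = 8045.63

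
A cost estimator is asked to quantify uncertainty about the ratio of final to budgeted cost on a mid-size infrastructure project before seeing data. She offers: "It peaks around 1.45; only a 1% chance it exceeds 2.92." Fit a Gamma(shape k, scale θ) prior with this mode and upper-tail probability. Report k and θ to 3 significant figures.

k ≈ 11, θ ≈ 0.145

Gamma(k,θ) with k>1 has mode (k−1)θ, so θ = 1.45/(k−1).
Need P(X < 2.92) = 0.99 with θ tied to k this way. Start at k = 2, θ = 1.45: P(X<2.92) ≈ 0.598.
Too low — raise k to concentrate. Iterating converges to k ≈ 11.
Then θ = 1.45/(11−1) ≈ 0.145.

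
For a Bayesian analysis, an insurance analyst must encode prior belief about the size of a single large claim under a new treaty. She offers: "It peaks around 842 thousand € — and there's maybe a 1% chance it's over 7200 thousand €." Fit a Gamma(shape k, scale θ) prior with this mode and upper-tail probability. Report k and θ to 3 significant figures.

Gamma(k,θ) with k>1 has mode (k−1)θ, so θ = 842/(k−1).
Need P(X < 7200) = 0.99 with θ tied to k this way. Start at k = 2, θ = 842: P(X<7200) ≈ 0.998.
Too high — lower k to spread out. Iterating converges to k ≈ 1.71.
Then θ = 842/(1.71−1) ≈ 1180.

k ≈ 1.71, θ ≈ 1180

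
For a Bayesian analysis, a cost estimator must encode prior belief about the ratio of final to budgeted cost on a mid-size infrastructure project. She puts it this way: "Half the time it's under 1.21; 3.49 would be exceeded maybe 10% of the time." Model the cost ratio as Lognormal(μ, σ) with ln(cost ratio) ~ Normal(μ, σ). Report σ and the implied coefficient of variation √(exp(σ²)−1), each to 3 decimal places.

σ ≈ 0.827, CV ≈ 0.990

If T ~ Lognormal(μ,σ) then ln T ~ Normal(μ,σ), so the p-quantile of ln T is μ + z_p·σ.
ln(1.21) = 0.1906 and ln(3.49) = 1.25; z_{0.5} = 0, z_{0.9} = 1.282.
σ = (1.25 − 0.1906)/(1.282 − (0)) = 0.827.
μ = 0.1906 − (0)·0.827 = 0.191.
CV = √(exp(σ²)−1) = √(exp(0.6832)−1) = 0.990.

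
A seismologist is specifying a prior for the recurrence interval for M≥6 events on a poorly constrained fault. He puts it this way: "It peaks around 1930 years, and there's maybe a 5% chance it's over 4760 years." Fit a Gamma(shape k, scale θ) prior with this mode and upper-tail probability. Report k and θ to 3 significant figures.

k ≈ 4.34, θ ≈ 578

Gamma(k,θ) with k>1 has mode (k−1)θ, so θ = 1930/(k−1).
Need P(X < 4760) = 0.95 with θ tied to k this way. Start at k = 2, θ = 1930: P(X<4760) ≈ 0.706.
Too low — raise k to concentrate. Iterating converges to k ≈ 4.34.
Then θ = 1930/(4.34−1) ≈ 578.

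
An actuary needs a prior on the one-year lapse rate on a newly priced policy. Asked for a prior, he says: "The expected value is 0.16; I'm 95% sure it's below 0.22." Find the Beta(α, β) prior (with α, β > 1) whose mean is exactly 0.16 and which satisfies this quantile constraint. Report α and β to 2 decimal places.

With mean 0.16 fixed, write α = 0.16s, β = 0.84s where s = α+β.
Need P(θ < 0.22) = 0.95 under Beta(0.16s, 0.84s). Normal approximation: (q−m)/√(m(1−m)/s) ≈ z_{0.95} = 1.64, so s ≈ 0.16·0.84·(1.64)²/(0.22−0.16)² = 101.0.
At s = 101.0: P(θ<0.22) ≈ 0.941. Adjusting to match 0.95 gives s ≈ 112.06.
So α = 0.16·112.06 ≈ 17.93, β = 0.84·112.06 ≈ 94.13.

α ≈ 17.93, β ≈ 94.13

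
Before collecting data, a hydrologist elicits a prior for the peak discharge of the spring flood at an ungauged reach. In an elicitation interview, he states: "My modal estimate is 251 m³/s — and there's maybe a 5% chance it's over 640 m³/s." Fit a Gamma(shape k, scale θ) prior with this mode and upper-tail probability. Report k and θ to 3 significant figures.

Gamma(k,θ) with k>1 has mode (k−1)θ, so θ = 251/(k−1).
Need P(X < 640) = 0.95 with θ tied to k this way. Start at k = 2, θ = 251: P(X<640) ≈ 0.723.
Too low — raise k to concentrate. Iterating converges to k ≈ 4.09.
Then θ = 251/(4.09−1) ≈ 81.2.

k ≈ 4.09, θ ≈ 81.2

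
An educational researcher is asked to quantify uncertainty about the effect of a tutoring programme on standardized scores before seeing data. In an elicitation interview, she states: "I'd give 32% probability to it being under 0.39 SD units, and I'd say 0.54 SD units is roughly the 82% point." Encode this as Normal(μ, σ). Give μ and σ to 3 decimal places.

μ = 0.441, σ = 0.108

The p-quantile of Normal(μ,σ) is μ + z_p·σ, with z_{0.32} = -0.4677 and z_{0.82} = 0.9154.
Eliminate σ: μ = (z₂·x₁ − z₁·x₂)/(z₂ − z₁) = (0.9154·0.39 − (-0.4677)·0.54)/1.383 = 0.441.
Then σ = (x₂ − x₁)/(z₂ − z₁) = (0.54 − 0.39)/1.383 = 0.108.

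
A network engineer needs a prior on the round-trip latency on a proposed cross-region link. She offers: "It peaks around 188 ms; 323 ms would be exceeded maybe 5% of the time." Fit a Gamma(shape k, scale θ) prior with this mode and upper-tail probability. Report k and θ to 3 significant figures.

Gamma(k,θ) with k>1 has mode (k−1)θ, so θ = 188/(k−1).
Need P(X < 323) = 0.95 with θ tied to k this way. Start at k = 2, θ = 188: P(X<323) ≈ 0.512.
Too low — raise k to concentrate. Iterating converges to k ≈ 10.5.
Then θ = 188/(10.5−1) ≈ 19.7.

k ≈ 10.5, θ ≈ 19.7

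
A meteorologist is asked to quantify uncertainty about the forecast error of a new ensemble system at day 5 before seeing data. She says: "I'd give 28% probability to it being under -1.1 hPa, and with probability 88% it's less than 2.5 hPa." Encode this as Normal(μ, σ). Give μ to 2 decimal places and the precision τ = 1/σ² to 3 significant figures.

For Normal(μ,σ), the p-quantile is μ + z_p·σ. Here z_{0.28} = -0.5828, z_{0.88} = 1.175.
So -1.1 = μ − 0.5828σ and 2.5 = μ + 1.175σ.
Subtracting: σ = (2.5 − -1.1)/(1.175 − (-0.5828)) = 2.05.
Then μ = -1.1 − (-0.5828)·2.05 = 0.09.
Precision τ = 1/σ² = 1/2.048² = 0.238.

μ = 0.09, τ = 0.238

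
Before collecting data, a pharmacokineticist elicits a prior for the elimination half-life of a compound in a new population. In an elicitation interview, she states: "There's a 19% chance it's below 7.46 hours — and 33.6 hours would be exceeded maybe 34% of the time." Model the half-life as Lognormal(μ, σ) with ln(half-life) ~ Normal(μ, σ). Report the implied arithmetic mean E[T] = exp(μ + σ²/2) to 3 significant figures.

E[T] ≈ 41 hours

If T ~ Lognormal(μ,σ) then ln T ~ Normal(μ,σ), so the p-quantile of ln T is μ + z_p·σ.
ln(7.46) = 2.01 and ln(33.6) = 3.515; z_{0.19} = -0.8779, z_{0.66} = 0.4125.
σ = (3.515 − 2.01)/(0.4125 − (-0.8779)) = 1.166.
μ = 2.01 − (-0.8779)·1.166 = 3.033.
E[T] = exp(μ + σ²/2) = exp(3.033 + 0.6801) = 41 hours.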